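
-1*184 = -184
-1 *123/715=-123/715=-0.17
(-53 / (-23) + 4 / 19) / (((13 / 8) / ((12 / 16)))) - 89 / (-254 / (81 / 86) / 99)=4198517907 / 124095764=33.83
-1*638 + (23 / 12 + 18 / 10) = -38057 / 60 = -634.28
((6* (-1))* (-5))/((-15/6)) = -12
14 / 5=2.80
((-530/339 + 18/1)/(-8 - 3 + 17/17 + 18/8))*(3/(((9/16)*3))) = -3.77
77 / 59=1.31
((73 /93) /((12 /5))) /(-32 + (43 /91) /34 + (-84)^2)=564655 /12126622842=0.00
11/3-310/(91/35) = -4507/39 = -115.56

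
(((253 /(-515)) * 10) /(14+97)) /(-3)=506 /34299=0.01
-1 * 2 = -2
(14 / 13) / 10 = 7 / 65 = 0.11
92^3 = 778688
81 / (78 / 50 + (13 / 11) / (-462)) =10291050 / 197873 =52.01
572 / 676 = 11 / 13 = 0.85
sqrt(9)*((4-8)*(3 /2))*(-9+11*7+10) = -1404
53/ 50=1.06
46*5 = 230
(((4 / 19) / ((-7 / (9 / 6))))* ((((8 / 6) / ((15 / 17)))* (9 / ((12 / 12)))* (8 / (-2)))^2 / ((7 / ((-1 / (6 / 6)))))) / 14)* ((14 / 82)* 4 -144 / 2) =-648987648 / 6679925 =-97.15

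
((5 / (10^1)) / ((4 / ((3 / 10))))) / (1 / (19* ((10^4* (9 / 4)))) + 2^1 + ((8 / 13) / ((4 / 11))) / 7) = 5835375 / 348840364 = 0.02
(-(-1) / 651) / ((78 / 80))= 0.00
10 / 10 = 1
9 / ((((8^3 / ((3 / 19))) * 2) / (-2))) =-27 / 9728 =-0.00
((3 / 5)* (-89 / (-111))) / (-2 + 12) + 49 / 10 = 4577 / 925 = 4.95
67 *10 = 670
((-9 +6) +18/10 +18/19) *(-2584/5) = 3264/25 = 130.56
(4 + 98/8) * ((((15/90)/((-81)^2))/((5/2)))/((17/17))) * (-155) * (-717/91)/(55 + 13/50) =926125/253792602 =0.00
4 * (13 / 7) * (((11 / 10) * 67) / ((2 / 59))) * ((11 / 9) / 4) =6218069 / 1260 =4934.98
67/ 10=6.70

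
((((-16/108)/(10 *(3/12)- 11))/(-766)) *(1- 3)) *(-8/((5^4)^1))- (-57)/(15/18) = 7515321686/109873125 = 68.40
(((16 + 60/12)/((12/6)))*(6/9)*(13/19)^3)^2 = 236513641/47045881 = 5.03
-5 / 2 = -2.50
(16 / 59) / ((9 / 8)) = 128 / 531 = 0.24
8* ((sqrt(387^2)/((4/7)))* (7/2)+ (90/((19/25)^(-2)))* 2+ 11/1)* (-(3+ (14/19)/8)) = -116811121/1900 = -61479.54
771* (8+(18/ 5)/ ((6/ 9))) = 51657/ 5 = 10331.40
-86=-86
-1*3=-3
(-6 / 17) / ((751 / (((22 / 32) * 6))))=-99 / 51068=-0.00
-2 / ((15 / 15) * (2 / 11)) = -11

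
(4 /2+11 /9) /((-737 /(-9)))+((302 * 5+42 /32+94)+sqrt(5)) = sqrt(5)+18930309 /11792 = 1607.59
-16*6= -96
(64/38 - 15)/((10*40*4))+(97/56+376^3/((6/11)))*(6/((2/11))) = 684369333736429/212800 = 3216021305.15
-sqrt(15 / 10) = -sqrt(6) / 2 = -1.22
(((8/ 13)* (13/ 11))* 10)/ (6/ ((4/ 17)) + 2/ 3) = 480/ 1727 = 0.28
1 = 1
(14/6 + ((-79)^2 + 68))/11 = 18934/33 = 573.76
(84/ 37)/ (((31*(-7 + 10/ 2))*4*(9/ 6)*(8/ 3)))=-21/ 9176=-0.00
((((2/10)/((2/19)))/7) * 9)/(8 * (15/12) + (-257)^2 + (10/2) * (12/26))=2223/60115790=0.00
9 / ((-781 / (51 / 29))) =-459 / 22649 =-0.02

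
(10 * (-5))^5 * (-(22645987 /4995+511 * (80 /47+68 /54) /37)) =7458076937500000 /5217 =1429571964251.49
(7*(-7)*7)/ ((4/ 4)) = -343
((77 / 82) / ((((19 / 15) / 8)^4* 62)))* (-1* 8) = -31933440000 / 165637991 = -192.79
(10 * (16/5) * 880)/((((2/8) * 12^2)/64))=450560/9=50062.22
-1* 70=-70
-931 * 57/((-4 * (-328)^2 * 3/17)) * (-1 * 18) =-2706417/215168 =-12.58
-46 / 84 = -23 / 42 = -0.55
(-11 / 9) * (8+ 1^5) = -11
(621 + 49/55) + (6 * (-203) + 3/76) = -2491571/4180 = -596.07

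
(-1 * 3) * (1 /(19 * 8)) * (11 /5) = -33 /760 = -0.04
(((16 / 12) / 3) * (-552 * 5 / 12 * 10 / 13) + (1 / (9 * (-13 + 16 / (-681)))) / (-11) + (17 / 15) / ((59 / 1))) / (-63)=264707832748 / 212136679755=1.25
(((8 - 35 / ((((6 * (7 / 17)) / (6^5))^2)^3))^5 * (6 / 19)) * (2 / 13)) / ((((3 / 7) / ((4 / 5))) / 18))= -17614089422631586528788483145516085171889794084583739989063555963956948279087605432204058887364550816087866792197923822779773190969229312 / 236602820754999521785235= -74445813310361360361439370000000000000000000000000000000000000000000000000000000000000000000000000000000000000000.00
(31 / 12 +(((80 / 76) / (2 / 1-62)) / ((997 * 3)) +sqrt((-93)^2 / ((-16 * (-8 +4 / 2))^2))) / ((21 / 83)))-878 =-99855431965 / 114567264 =-871.59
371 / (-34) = -10.91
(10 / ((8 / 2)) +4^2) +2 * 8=34.50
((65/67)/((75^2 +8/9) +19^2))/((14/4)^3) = 2340/619131121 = 0.00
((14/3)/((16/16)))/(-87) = -0.05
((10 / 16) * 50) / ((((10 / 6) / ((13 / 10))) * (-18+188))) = 39 / 272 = 0.14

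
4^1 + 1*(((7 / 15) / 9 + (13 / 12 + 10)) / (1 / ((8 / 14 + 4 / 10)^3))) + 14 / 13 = 164300692 / 10749375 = 15.28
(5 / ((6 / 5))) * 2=25 / 3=8.33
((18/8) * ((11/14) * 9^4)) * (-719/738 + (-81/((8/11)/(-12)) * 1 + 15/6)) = 71266192173/4592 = 15519641.15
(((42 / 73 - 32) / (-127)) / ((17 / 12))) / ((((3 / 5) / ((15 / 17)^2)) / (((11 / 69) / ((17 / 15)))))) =567765000 / 17809433393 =0.03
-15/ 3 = -5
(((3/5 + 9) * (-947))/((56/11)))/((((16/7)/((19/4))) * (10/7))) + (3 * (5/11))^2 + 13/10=-502310663/193600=-2594.58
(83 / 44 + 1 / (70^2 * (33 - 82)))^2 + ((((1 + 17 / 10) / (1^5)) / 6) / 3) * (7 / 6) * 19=24007098661673 / 3487704605000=6.88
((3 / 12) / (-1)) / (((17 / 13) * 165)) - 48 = -538573 / 11220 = -48.00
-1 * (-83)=83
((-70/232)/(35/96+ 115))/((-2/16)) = 0.02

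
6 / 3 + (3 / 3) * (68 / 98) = 132 / 49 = 2.69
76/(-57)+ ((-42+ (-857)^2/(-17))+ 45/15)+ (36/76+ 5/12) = -167607253/3876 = -43242.33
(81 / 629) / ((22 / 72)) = 0.42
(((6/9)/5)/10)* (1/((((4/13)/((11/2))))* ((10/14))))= 1001/3000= 0.33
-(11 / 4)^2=-7.56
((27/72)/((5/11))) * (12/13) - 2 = -161/130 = -1.24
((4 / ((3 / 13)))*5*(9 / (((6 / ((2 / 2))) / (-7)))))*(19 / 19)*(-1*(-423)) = -384930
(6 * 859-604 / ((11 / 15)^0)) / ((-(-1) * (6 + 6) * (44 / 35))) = 79625 / 264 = 301.61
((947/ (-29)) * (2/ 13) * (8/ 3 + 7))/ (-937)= 1894/ 36543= 0.05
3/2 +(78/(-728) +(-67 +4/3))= -5399/84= -64.27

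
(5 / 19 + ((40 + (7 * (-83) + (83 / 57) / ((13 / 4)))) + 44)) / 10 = -49.63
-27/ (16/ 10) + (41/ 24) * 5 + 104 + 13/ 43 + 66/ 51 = 213298/ 2193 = 97.26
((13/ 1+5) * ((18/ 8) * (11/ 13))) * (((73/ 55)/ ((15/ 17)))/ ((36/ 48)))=22338/ 325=68.73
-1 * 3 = -3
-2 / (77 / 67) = -134 / 77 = -1.74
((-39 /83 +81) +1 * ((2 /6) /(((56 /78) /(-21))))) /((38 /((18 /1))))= 211491 /6308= 33.53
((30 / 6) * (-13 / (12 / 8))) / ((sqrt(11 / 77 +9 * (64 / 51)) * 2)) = -65 * sqrt(161959) / 4083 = -6.41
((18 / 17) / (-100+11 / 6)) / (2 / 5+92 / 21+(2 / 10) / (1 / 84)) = -5670 / 11344729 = -0.00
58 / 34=29 / 17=1.71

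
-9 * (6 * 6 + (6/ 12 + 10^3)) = -18657/ 2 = -9328.50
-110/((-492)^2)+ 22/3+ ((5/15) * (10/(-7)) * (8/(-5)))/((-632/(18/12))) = 490673657/66930696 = 7.33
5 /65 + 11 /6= 1.91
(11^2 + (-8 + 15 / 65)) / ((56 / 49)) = 1288 / 13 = 99.08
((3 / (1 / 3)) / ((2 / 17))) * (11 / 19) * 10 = 8415 / 19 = 442.89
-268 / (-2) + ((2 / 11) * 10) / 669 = 134.00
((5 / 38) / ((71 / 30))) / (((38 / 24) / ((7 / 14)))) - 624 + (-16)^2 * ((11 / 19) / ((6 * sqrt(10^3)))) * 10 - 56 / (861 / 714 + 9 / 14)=-646.46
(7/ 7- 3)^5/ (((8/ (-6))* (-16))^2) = -0.07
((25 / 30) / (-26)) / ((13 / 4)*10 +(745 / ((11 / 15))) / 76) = -0.00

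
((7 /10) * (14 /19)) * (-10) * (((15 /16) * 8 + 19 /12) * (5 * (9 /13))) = -80115 /494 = -162.18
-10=-10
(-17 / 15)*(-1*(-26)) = -442 / 15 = -29.47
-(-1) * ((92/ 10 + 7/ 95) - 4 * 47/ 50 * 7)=-8097/ 475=-17.05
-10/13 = -0.77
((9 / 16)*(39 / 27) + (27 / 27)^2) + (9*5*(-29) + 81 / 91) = -1302.30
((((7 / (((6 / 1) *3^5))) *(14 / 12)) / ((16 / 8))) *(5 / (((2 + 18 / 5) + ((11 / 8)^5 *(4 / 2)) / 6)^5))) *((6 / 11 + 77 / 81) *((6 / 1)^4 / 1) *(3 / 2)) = 38556351445199577052872704000000 / 18810548197730048988061809318209031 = 0.00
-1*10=-10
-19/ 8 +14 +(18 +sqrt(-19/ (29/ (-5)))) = sqrt(2755)/ 29 +237/ 8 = 31.43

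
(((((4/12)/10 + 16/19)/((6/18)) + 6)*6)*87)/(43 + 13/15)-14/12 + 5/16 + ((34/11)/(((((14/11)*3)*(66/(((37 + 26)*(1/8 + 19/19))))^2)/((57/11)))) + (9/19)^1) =684397447357/6389822208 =107.11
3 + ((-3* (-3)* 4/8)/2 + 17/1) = 89/4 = 22.25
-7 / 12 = -0.58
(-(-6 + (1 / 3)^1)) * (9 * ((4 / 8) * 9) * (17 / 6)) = 2601 / 4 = 650.25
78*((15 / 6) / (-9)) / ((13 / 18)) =-30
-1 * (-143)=143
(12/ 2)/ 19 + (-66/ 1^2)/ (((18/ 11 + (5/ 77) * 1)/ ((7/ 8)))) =-334809/ 9956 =-33.63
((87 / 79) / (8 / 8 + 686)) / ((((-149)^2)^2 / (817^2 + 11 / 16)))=309715215 / 142668347175856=0.00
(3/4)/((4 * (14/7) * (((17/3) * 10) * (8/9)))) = 81/43520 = 0.00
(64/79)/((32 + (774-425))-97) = 16/5609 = 0.00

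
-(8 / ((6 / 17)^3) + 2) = -4967 / 27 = -183.96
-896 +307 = -589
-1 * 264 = -264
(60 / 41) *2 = 120 / 41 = 2.93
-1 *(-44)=44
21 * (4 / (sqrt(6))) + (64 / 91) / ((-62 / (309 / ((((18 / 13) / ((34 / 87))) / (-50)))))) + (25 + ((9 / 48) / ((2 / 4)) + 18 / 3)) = 14 * sqrt(6) + 36628687 / 453096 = 115.13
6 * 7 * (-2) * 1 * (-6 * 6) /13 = 232.62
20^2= 400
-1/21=-0.05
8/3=2.67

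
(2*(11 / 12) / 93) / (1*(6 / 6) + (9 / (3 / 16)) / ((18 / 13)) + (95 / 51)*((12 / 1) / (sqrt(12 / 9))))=340153 / 434135346-17765*sqrt(3) / 72355891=0.00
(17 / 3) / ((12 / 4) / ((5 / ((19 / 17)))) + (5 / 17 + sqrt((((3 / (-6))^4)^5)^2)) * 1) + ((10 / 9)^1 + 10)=13143908660 / 773849853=16.99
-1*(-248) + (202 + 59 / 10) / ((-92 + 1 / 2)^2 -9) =248.02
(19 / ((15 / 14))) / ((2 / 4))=532 / 15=35.47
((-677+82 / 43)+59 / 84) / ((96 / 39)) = -31666687 / 115584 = -273.97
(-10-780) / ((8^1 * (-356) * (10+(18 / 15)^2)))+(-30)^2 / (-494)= -13909975 / 7738016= -1.80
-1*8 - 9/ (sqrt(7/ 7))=-17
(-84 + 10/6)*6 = -494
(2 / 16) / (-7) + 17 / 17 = 55 / 56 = 0.98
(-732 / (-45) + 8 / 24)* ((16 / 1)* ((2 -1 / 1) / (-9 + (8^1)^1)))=-1328 / 5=-265.60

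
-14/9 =-1.56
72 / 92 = 18 / 23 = 0.78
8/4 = 2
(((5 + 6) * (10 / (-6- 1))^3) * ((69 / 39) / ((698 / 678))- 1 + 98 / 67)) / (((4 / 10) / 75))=-1367532375000 / 104264797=-13115.95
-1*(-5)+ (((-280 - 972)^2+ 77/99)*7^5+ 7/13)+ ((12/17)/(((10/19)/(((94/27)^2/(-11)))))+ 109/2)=155628921103617407/5907330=26345052858.67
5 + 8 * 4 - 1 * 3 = 34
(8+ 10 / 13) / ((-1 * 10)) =-57 / 65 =-0.88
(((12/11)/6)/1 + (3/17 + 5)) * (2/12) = 167/187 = 0.89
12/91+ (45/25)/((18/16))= 788/455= 1.73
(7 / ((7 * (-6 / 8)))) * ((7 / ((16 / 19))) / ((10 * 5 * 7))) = -0.03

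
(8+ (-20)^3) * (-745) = 5954040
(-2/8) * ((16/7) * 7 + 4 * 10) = -14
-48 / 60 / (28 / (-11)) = 11 / 35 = 0.31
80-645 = -565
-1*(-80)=80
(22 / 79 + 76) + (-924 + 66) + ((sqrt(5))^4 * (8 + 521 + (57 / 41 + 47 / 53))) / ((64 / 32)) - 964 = 1680702823 / 343334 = 4895.24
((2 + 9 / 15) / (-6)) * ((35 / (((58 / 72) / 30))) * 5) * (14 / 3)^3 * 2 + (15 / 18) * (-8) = -49941380 / 87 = -574038.85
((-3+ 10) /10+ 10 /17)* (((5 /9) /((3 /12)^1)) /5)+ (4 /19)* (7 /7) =3794 /4845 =0.78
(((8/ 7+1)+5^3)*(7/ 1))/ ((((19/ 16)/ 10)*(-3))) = -2498.25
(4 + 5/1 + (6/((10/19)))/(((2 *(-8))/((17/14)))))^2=83010321/1254400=66.18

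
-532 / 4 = -133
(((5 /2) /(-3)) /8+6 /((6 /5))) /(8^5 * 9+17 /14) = 329 /19818168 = 0.00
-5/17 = -0.29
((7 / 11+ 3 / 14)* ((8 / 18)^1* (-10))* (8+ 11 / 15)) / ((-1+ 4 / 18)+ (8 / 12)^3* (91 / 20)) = -343220 / 5929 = -57.89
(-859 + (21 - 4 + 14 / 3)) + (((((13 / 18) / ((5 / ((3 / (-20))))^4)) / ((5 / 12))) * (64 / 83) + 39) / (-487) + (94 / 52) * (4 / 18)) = -15462669804728567 / 18473660156250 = -837.01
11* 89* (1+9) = 9790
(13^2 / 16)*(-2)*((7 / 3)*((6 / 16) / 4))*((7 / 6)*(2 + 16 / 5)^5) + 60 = -3065677333 / 150000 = -20437.85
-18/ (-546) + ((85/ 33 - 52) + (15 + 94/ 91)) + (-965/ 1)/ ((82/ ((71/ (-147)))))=-15900935/ 574574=-27.67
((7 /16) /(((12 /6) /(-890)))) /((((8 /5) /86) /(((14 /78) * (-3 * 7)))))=32816525 /832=39442.94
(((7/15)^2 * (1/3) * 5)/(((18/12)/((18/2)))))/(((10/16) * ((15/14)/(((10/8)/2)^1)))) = 1372/675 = 2.03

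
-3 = -3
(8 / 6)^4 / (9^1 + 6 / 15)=0.34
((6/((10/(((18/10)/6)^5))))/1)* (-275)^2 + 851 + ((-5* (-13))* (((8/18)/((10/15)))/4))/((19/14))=44197513/45600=969.24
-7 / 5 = -1.40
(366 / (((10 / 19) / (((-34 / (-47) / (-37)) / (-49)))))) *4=472872 / 426055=1.11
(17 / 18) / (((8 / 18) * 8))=17 / 64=0.27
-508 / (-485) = 508 / 485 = 1.05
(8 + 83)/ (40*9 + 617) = 91/ 977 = 0.09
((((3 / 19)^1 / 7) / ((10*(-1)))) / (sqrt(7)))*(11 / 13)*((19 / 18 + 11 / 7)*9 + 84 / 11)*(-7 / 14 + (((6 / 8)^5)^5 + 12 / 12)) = -1629486788917288101*sqrt(7) / 381549464030455791616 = -0.01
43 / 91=0.47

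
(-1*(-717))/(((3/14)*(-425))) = -3346/425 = -7.87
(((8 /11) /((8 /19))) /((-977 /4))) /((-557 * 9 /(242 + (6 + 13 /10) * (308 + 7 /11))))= 231762 /65846869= 0.00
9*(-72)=-648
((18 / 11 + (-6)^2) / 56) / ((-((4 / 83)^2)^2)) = -9823872447 / 78848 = -124592.54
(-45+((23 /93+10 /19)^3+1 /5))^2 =1495862249299409088188809 /760955579467745589225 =1965.77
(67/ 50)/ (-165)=-67/ 8250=-0.01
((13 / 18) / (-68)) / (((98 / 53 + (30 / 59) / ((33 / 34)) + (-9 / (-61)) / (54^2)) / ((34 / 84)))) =-81830463 / 45169924940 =-0.00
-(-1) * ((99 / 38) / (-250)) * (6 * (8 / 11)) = -108 / 2375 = -0.05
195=195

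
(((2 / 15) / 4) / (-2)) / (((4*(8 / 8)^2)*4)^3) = -1 / 245760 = -0.00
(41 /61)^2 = 1681 /3721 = 0.45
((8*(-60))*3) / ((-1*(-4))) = -360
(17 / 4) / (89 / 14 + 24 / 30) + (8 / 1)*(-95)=-760925 / 1002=-759.41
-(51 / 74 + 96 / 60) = -847 / 370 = -2.29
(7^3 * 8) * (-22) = -60368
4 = 4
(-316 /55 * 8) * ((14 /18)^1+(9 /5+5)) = -78368 /225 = -348.30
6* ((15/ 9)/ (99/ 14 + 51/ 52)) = 3640/ 2931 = 1.24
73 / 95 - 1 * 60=-5627 / 95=-59.23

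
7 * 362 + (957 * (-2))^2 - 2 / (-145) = 531559852 / 145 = 3665930.01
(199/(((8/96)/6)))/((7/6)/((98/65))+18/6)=1203552/317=3796.69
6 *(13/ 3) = 26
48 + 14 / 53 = 2558 / 53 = 48.26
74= 74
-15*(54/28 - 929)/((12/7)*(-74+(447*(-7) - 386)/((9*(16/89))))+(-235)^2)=1168110/4315409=0.27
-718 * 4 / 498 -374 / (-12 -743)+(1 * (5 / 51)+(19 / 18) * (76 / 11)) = 223508641 / 105465195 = 2.12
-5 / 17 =-0.29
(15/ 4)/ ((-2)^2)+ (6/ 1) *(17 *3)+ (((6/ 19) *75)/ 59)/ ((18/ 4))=307.03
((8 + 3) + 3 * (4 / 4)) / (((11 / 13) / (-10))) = -1820 / 11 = -165.45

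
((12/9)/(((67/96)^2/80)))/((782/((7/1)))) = 3440640/1755199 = 1.96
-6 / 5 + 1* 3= 9 / 5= 1.80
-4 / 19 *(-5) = 20 / 19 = 1.05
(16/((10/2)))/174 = 8/435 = 0.02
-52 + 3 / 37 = -1921 / 37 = -51.92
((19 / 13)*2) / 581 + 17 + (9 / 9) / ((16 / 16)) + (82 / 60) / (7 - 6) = 4389433 / 226590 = 19.37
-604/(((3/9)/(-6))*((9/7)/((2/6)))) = 2818.67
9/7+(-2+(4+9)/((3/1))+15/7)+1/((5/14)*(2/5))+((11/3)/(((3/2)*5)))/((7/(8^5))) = 724916/315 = 2301.32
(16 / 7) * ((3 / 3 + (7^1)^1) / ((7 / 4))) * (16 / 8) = 1024 / 49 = 20.90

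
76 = 76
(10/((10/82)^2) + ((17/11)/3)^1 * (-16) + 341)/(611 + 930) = 165851/254265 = 0.65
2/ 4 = 1/ 2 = 0.50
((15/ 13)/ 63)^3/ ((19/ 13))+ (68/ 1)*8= 16176966749/ 29737071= 544.00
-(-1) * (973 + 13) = 986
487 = 487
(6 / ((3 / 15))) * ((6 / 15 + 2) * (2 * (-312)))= -44928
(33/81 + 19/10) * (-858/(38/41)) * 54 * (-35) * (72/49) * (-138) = -15554023056/19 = -818632792.42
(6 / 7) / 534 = 1 / 623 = 0.00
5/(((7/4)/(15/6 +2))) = 90/7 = 12.86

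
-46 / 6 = -23 / 3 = -7.67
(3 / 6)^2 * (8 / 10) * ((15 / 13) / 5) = 3 / 65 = 0.05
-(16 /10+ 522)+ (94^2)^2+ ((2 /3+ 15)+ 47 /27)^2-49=284582013293 /3645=78074626.42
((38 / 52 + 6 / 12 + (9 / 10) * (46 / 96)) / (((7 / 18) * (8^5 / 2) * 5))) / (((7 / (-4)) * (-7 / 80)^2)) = -31113 / 7990528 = -0.00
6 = 6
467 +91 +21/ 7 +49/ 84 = 561.58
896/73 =12.27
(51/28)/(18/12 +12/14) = 17/22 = 0.77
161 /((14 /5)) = 115 /2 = 57.50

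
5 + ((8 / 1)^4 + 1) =4102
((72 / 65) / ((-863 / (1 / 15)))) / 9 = -8 / 841425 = -0.00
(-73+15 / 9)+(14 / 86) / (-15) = -15339 / 215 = -71.34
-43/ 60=-0.72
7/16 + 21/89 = 959/1424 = 0.67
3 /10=0.30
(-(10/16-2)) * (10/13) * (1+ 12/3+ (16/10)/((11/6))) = 323/52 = 6.21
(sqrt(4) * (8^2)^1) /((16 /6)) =48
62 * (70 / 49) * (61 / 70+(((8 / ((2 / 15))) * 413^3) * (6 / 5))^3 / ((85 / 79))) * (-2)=-17894714189843347717698929784268364 / 833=-21482249927783130513444090000000.00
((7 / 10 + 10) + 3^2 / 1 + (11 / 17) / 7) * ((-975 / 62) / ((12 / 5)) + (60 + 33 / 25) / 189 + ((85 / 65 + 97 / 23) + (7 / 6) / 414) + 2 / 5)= -39305892799 / 6618066000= -5.94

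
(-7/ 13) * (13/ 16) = -7/ 16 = -0.44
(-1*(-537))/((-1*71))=-537/71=-7.56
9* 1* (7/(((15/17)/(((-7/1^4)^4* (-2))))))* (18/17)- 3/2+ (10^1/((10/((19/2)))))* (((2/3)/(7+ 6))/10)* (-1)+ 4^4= -70741466/195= -362776.75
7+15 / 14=113 / 14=8.07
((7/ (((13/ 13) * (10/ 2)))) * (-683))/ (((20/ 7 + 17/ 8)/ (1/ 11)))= -267736/ 15345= -17.45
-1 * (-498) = 498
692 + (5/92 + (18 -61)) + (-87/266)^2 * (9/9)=264109336/406847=649.16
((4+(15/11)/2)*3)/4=309/88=3.51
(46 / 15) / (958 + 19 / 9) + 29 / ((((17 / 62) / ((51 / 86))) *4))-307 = -2164849199 / 7431260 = -291.32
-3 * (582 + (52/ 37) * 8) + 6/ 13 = -855828/ 481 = -1779.27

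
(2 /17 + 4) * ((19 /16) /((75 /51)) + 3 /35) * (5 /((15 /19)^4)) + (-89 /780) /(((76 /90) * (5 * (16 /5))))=1287856721717 /27209520000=47.33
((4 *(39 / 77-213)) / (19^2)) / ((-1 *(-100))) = -16362 / 694925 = -0.02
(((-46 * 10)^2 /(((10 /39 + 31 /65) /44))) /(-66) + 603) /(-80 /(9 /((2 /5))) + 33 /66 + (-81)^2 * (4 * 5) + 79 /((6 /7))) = -18984303 /12999602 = -1.46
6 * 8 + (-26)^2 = 724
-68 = -68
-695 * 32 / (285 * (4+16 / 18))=-3336 / 209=-15.96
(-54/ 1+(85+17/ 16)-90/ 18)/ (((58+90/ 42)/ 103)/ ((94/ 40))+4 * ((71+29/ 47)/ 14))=14673071/ 11229056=1.31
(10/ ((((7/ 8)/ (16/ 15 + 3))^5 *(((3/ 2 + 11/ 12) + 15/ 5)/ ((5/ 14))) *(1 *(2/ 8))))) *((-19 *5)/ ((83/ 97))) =-816101973160361984/ 1285300618875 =-634950.27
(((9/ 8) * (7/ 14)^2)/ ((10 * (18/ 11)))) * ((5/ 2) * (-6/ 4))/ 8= -33/ 4096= -0.01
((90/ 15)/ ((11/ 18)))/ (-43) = -108/ 473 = -0.23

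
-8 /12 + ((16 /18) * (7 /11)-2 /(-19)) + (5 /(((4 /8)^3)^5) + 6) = 308194334 /1881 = 163846.00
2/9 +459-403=506/9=56.22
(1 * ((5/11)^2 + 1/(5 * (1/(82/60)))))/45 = 8711/816750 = 0.01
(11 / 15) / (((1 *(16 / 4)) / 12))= 11 / 5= 2.20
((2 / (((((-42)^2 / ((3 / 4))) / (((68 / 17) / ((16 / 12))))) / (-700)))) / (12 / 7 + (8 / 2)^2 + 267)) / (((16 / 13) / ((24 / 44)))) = -975 / 350768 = -0.00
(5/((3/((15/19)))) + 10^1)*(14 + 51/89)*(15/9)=1394275/5073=274.84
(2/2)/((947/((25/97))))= 25/91859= 0.00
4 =4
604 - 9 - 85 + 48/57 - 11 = 9497/19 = 499.84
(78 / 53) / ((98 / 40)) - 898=-2330546 / 2597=-897.40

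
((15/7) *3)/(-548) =-45/3836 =-0.01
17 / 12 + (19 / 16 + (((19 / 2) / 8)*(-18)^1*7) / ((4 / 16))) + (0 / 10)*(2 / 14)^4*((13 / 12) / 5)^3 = -28603 / 48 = -595.90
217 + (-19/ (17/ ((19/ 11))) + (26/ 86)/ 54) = 93388627/ 434214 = 215.08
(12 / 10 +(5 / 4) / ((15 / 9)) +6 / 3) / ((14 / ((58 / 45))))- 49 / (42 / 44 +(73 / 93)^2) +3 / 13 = -30.60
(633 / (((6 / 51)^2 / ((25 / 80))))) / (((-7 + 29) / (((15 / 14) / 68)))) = 807075 / 78848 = 10.24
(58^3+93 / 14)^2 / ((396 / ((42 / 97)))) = 7461971818921 / 179256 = 41627459.16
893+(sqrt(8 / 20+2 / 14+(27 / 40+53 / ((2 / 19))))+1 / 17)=17* sqrt(34230) / 140+15182 / 17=915.52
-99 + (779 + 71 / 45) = 30671 / 45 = 681.58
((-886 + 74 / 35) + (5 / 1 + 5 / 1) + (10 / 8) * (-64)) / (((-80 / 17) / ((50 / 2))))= 283781 / 56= 5067.52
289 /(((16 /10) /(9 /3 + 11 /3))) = 7225 /6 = 1204.17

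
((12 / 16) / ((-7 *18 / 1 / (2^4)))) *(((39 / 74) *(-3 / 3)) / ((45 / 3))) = 13 / 3885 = 0.00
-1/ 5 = -0.20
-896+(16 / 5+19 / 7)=-31153 / 35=-890.09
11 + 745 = 756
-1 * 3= -3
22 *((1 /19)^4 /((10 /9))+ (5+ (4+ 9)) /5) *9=92892987 /130321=712.80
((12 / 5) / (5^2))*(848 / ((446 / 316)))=57.68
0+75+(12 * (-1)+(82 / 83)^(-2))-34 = 201885 / 6724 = 30.02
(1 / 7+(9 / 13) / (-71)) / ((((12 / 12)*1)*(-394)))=-430 / 1272817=-0.00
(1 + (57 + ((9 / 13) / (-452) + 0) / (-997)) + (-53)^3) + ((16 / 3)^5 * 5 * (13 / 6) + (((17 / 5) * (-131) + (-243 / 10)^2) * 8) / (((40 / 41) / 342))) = 162725632031126431 / 533844148500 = 304818.61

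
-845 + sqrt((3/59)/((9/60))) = -845 + 2 * sqrt(295)/59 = -844.42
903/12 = 75.25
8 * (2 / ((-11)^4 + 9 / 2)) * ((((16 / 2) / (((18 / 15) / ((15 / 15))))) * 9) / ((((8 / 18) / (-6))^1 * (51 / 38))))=-328320 / 497947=-0.66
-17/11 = -1.55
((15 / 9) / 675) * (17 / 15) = 17 / 6075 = 0.00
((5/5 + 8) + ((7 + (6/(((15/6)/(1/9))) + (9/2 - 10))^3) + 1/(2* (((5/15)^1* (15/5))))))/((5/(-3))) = 3424393/45000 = 76.10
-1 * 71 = -71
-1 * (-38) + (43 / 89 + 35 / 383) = 38.57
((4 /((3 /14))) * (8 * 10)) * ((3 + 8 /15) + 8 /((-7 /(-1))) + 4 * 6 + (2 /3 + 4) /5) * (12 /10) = 795904 /15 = 53060.27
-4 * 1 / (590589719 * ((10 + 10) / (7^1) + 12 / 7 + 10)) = -14 / 30120075669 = -0.00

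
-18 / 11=-1.64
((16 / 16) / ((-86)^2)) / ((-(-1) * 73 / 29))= 0.00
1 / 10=0.10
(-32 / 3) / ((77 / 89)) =-2848 / 231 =-12.33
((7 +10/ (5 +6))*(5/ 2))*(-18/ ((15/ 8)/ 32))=-6074.18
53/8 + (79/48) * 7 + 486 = 24199/48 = 504.15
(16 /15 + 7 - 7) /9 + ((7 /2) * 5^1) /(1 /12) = 210.12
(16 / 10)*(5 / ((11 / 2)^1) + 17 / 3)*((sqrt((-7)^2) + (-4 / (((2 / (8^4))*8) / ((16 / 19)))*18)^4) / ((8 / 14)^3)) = 51183613858374770092930043 / 15638520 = 3272919295328123767.01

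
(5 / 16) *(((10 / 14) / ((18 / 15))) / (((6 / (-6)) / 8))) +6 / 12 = -83 / 84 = -0.99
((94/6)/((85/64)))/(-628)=-752/40035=-0.02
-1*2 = -2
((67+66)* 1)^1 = 133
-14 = -14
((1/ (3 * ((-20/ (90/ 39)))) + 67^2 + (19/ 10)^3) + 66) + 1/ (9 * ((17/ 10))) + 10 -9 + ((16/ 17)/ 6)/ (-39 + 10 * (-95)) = 8975748358439/ 1967121000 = 4562.89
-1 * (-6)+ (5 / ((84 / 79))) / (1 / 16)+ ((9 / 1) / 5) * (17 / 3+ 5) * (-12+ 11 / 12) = -13814 / 105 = -131.56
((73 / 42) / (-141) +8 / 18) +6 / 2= 6775 / 1974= 3.43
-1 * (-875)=875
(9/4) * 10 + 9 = 63/2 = 31.50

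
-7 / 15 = -0.47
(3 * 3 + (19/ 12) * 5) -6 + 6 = 203/ 12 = 16.92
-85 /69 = -1.23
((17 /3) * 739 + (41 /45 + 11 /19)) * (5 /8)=3581729 /1368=2618.22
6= 6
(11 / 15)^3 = 1331 / 3375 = 0.39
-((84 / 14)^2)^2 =-1296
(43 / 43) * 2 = 2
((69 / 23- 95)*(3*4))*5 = -5520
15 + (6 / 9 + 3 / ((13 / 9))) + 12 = 1160 / 39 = 29.74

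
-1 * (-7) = 7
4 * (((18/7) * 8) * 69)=5677.71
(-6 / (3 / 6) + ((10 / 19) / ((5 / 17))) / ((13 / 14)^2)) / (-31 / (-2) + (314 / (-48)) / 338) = -1529664 / 2386001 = -0.64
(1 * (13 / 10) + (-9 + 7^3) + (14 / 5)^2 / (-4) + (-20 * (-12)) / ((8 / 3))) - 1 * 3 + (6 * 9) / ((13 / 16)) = 486.80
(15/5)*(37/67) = 111/67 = 1.66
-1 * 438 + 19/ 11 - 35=-5184/ 11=-471.27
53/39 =1.36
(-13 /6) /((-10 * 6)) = 13 /360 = 0.04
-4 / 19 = -0.21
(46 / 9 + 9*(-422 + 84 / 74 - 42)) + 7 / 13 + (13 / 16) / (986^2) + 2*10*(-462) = -902340699647339 / 67338183744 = -13400.13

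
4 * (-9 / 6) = -6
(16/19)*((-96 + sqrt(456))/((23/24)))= -36864/437 + 768*sqrt(114)/437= -65.59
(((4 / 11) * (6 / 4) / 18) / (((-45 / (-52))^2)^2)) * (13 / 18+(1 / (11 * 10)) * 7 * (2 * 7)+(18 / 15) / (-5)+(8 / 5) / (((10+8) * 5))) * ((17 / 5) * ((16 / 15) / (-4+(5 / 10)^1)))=-33808912384 / 434153671875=-0.08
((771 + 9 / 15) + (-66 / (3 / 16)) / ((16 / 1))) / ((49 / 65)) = 48724 / 49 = 994.37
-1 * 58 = -58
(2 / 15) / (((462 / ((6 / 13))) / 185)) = 74 / 3003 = 0.02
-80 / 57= -1.40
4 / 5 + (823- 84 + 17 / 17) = 3704 / 5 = 740.80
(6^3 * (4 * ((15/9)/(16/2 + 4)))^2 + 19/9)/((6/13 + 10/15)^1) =8047/132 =60.96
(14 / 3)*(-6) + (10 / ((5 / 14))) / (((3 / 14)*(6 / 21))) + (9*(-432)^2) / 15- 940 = 1671956 / 15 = 111463.73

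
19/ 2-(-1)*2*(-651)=-2585/ 2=-1292.50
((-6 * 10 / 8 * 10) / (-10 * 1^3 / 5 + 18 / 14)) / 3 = 35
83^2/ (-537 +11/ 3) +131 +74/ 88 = 118.92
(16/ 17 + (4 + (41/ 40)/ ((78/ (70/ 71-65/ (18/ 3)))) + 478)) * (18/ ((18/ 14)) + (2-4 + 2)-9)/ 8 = 10909151285/ 36152064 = 301.76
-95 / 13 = -7.31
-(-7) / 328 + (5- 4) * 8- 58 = -16393 / 328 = -49.98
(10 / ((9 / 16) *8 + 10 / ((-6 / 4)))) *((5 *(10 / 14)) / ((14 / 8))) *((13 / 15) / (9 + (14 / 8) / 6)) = -9600 / 10927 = -0.88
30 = 30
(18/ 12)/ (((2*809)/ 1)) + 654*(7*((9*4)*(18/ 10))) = 4799868207/ 16180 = 296654.40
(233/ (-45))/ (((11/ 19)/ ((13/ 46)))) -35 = -854501/ 22770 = -37.53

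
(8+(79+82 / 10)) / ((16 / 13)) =77.35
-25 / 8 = -3.12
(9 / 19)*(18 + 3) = 189 / 19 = 9.95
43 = 43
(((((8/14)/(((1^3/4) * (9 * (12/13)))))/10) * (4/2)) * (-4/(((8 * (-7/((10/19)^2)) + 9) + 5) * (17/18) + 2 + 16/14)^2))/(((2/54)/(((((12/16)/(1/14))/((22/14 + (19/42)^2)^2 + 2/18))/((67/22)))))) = -294349327272000/1429541600637684619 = -0.00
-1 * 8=-8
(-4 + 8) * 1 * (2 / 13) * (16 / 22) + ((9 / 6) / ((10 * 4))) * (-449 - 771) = -25913 / 572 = -45.30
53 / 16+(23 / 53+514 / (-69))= -216659 / 58512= -3.70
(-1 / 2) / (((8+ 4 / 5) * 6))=-5 / 528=-0.01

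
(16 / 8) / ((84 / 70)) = 5 / 3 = 1.67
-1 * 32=-32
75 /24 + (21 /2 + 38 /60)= 1711 /120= 14.26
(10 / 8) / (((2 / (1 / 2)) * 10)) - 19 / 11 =-597 / 352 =-1.70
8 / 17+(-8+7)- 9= -162 / 17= -9.53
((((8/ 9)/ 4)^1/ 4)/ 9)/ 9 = 1/ 1458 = 0.00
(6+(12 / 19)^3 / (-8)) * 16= 655008 / 6859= 95.50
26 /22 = 13 /11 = 1.18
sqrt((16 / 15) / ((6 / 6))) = 4 * sqrt(15) / 15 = 1.03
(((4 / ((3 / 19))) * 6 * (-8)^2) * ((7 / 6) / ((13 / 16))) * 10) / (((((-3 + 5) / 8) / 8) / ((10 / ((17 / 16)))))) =27892121600 / 663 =42069565.01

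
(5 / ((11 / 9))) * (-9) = -405 / 11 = -36.82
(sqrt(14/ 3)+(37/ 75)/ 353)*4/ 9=148/ 238275+4*sqrt(42)/ 27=0.96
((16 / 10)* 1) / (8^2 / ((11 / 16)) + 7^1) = 88 / 5505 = 0.02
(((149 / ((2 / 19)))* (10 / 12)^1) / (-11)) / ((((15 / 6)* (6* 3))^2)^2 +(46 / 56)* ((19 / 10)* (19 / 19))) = -990850 / 37889789421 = -0.00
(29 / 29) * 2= 2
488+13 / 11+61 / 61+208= 7680 / 11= 698.18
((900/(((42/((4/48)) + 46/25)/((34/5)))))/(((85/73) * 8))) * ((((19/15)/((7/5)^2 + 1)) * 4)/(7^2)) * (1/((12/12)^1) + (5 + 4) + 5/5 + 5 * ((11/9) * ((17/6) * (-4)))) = -272718875/103172391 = -2.64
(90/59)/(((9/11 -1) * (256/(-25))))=12375/15104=0.82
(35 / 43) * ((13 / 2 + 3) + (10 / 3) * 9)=2765 / 86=32.15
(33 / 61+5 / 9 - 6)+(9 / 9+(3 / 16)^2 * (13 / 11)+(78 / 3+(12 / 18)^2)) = 3879137 / 171776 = 22.58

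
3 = 3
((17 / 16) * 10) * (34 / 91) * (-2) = -1445 / 182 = -7.94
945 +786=1731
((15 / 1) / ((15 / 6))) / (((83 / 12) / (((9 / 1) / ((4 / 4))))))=7.81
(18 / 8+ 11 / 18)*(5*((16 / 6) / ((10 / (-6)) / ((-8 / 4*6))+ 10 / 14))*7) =40376 / 129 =312.99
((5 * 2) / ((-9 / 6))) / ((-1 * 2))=10 / 3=3.33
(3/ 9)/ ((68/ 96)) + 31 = 535/ 17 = 31.47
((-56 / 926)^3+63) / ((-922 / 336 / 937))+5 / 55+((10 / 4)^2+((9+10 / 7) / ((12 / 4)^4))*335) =-24500035708379369041 / 1141509772426716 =-21462.83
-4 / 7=-0.57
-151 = -151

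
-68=-68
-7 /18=-0.39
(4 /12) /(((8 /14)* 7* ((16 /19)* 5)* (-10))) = -19 /9600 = -0.00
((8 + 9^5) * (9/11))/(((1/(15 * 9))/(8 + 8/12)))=621870210/11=56533655.45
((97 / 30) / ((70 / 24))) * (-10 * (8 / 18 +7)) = -25996 / 315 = -82.53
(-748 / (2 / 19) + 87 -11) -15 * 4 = -7090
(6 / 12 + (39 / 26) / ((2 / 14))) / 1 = 11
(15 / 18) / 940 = 1 / 1128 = 0.00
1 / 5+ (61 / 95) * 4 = 263 / 95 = 2.77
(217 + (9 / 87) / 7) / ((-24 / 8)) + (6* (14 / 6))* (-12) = -146366 / 609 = -240.34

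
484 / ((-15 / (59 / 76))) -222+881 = 180676 / 285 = 633.95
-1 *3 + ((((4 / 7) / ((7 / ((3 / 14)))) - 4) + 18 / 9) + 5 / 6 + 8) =7925 / 2058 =3.85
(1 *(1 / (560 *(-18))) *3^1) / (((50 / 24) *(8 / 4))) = -1 / 14000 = -0.00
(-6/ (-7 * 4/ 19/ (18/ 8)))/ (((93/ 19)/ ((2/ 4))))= 3249/ 3472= 0.94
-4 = -4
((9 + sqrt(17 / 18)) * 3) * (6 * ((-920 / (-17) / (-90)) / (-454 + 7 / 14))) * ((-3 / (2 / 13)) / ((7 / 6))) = -387504 / 107933-7176 * sqrt(34) / 107933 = -3.98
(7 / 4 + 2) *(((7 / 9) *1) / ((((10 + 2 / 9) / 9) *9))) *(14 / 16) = 0.25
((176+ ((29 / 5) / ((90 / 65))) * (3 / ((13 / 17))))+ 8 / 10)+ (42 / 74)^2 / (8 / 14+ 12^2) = 4015709363 / 20781420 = 193.24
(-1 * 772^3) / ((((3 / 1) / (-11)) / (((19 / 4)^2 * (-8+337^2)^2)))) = 1472618397409484380748 / 3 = 490872799136494793582.67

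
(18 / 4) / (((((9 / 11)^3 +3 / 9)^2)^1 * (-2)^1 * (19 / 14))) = -1004475087 / 470300312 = -2.14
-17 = -17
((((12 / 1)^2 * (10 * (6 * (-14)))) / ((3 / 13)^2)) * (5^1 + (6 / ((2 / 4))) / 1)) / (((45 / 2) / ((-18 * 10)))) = 308904960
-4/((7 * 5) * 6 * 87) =-0.00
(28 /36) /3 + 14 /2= 196 /27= 7.26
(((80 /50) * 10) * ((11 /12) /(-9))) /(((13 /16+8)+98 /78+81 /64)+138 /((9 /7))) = -36608 /2665755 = -0.01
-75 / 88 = -0.85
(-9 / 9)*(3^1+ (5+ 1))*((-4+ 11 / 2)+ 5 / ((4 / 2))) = -36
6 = 6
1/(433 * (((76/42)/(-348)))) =-3654/8227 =-0.44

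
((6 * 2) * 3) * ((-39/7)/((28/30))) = -10530/49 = -214.90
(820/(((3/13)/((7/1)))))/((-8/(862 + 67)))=-17330495/6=-2888415.83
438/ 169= 2.59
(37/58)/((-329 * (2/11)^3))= -49247/152656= -0.32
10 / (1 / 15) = 150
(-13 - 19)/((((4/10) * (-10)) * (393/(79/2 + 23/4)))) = 362/393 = 0.92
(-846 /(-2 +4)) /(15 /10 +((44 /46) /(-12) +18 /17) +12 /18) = -55131 /410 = -134.47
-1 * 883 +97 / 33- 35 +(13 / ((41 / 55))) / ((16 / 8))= -2452559 / 2706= -906.34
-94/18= -47/9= -5.22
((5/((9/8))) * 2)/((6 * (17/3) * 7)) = 40/1071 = 0.04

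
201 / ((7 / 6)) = 1206 / 7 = 172.29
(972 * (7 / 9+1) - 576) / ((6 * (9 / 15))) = 320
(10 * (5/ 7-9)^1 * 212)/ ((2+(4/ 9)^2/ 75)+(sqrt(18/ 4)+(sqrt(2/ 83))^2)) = 126718062335136000/ 1396583868799-93785102738550000 * sqrt(2)/ 1396583868799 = -4234.69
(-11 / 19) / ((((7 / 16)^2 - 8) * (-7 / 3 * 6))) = -1408 / 265867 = -0.01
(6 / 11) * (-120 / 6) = -120 / 11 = -10.91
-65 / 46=-1.41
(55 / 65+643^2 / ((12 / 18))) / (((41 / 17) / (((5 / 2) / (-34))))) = -80622665 / 4264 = -18907.75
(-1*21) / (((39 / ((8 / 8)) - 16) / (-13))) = 273 / 23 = 11.87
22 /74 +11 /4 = 451 /148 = 3.05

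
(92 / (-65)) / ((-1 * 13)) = 0.11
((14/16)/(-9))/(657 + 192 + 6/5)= -35/306072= -0.00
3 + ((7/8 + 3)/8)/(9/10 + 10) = 10619/3488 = 3.04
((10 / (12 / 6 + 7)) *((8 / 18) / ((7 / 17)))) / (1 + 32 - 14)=680 / 10773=0.06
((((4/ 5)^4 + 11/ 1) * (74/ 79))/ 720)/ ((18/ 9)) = 0.01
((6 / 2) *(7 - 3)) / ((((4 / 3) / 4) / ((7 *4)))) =1008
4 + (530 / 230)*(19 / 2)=1191 / 46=25.89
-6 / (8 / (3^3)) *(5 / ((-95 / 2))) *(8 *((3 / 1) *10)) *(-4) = -38880 / 19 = -2046.32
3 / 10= 0.30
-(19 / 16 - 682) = 10893 / 16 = 680.81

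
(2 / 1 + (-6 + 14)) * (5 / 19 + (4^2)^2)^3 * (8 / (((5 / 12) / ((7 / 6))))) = 25856357387616 / 6859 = 3769697825.87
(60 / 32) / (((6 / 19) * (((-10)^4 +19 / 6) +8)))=285 / 480536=0.00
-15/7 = -2.14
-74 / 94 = -37 / 47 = -0.79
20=20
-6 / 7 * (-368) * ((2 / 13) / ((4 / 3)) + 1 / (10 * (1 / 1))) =4416 / 65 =67.94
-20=-20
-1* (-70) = 70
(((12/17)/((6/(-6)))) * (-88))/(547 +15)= 528/4777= 0.11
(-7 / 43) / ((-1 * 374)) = 7 / 16082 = 0.00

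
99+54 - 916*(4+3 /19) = -69457 /19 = -3655.63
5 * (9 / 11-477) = -2380.91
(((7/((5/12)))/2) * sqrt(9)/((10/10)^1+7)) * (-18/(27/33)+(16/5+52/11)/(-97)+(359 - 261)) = 6379128/26675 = 239.14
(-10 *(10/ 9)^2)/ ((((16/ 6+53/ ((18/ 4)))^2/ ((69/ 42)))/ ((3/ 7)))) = -345/ 8281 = -0.04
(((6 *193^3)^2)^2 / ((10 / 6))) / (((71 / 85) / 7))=1235836238021046255995713848270672 / 71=17406144197479524732334000000000.00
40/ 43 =0.93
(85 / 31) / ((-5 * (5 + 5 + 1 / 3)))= -51 / 961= -0.05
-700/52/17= -175/221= -0.79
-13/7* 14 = -26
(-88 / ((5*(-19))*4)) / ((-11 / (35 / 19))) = -14 / 361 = -0.04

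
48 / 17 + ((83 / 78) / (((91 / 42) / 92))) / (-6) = -40570 / 8619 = -4.71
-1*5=-5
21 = 21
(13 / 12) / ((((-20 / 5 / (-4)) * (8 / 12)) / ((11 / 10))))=143 / 80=1.79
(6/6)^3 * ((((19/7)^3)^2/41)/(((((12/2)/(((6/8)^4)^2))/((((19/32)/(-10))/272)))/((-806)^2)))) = -23.08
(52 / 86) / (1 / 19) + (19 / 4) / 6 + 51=65305 / 1032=63.28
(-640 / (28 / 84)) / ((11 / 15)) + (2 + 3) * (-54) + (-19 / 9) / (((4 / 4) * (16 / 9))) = -508529 / 176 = -2889.37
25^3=15625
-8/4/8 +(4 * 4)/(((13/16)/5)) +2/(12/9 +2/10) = 119021/1196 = 99.52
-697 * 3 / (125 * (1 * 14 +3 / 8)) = -16728 / 14375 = -1.16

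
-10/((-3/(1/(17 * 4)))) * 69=115/34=3.38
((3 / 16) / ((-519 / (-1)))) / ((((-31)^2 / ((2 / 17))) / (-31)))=-1 / 729368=-0.00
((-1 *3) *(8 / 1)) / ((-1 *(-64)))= -3 / 8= -0.38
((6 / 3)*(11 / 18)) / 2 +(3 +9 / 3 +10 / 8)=283 / 36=7.86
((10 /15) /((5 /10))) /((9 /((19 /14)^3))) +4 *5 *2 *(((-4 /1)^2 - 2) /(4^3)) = 337853 /37044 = 9.12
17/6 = 2.83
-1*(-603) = 603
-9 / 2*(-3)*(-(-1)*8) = 108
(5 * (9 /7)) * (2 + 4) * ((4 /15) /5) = 72 /35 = 2.06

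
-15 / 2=-7.50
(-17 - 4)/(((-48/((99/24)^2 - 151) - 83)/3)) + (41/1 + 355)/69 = 4607277/708653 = 6.50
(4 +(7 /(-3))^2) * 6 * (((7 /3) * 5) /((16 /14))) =20825 /36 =578.47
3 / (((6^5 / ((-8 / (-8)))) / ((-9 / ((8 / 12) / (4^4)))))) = -4 / 3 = -1.33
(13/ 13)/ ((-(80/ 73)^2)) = -5329/ 6400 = -0.83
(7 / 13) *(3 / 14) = 3 / 26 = 0.12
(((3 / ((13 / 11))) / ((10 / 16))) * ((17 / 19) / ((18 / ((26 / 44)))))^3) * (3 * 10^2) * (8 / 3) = 16605940 / 201675177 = 0.08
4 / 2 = 2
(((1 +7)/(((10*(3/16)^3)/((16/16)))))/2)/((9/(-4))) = -32768/1215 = -26.97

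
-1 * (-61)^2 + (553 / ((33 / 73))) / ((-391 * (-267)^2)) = -3422731999576 / 919841967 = -3721.00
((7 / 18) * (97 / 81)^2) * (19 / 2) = 1251397 / 236196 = 5.30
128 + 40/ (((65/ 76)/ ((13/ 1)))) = 736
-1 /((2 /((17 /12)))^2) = -289 /576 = -0.50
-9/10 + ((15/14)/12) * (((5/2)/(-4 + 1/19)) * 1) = -1607/1680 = -0.96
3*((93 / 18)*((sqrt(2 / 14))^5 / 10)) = 31*sqrt(7) / 6860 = 0.01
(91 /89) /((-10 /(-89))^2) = 80.99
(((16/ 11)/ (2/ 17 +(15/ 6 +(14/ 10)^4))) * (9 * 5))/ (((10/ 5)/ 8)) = 6800000/ 167761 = 40.53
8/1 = 8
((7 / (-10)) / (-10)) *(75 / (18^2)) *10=35 / 216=0.16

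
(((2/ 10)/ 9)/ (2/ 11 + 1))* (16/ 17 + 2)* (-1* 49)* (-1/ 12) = 2695/ 11934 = 0.23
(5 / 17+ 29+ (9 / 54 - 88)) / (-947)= 5971 / 96594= 0.06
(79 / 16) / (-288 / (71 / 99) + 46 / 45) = -252405 / 20476384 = -0.01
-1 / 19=-0.05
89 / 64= 1.39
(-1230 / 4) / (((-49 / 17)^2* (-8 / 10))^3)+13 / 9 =39732082454339 / 15945162855552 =2.49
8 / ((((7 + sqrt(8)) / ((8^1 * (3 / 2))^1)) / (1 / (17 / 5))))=3360 / 697-960 * sqrt(2) / 697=2.87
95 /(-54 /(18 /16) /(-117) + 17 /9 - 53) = -11115 /5932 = -1.87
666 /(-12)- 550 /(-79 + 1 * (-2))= -7891 /162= -48.71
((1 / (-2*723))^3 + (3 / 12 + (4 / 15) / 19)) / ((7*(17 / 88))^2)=73411734485144 / 508431465369765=0.14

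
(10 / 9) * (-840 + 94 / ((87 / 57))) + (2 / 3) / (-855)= -64335958 / 74385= -864.90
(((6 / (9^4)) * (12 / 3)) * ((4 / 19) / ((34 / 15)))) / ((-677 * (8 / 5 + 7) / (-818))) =327200 / 6854679837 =0.00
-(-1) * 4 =4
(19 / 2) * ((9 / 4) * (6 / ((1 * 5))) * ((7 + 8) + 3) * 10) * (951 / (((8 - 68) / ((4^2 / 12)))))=-487863 / 5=-97572.60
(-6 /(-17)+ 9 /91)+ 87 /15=48358 /7735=6.25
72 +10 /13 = 946 /13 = 72.77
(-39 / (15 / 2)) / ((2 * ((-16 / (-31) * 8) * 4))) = -403 / 2560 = -0.16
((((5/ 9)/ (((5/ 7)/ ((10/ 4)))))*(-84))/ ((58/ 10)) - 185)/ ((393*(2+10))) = -0.05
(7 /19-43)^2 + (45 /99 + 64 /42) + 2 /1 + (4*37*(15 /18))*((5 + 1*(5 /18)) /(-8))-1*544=7181350885 /6004152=1196.06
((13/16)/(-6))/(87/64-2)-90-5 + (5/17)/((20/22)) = -395053/4182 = -94.47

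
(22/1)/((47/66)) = 1452/47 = 30.89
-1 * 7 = -7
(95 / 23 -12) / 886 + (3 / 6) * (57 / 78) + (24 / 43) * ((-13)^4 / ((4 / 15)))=1361925697775 / 22782604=59779.19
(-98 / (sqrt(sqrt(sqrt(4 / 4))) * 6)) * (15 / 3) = -245 / 3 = -81.67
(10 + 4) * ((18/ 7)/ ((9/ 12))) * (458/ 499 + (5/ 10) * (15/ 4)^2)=380793/ 998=381.56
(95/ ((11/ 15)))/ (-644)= -1425/ 7084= -0.20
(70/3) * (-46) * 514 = -1655080/3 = -551693.33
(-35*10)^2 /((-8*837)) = -30625 /1674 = -18.29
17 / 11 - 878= -9641 / 11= -876.45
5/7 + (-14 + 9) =-30/7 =-4.29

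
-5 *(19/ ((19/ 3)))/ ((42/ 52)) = -130/ 7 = -18.57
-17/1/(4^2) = -17/16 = -1.06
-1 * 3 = -3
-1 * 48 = -48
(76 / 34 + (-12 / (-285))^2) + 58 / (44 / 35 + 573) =7209871728 / 3083689075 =2.34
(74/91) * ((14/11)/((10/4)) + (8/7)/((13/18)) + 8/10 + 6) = 3293148/455455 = 7.23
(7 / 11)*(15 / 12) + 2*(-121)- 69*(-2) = -4541 / 44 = -103.20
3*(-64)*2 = -384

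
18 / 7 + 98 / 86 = 1117 / 301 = 3.71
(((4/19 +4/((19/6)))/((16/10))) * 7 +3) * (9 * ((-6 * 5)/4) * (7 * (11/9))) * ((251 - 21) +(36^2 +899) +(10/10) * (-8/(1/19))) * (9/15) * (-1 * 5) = 2827464255/76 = 37203477.04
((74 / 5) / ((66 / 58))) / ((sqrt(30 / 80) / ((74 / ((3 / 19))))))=6034552*sqrt(6) / 1485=9953.92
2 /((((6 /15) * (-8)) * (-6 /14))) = 1.46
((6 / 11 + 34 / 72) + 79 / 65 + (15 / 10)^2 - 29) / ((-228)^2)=-16607 / 35212320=-0.00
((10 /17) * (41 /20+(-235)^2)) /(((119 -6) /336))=96597.03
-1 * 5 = -5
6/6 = 1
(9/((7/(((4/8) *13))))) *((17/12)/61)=663/3416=0.19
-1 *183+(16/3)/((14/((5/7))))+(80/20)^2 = -24509/147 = -166.73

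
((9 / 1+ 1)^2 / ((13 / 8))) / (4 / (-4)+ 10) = 800 / 117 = 6.84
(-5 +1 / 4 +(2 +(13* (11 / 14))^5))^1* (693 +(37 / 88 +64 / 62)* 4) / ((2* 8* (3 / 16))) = 863573923372091 / 33345088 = 25898085.00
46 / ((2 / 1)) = 23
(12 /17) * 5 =60 /17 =3.53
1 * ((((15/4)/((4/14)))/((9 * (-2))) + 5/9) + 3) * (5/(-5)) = -407/144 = -2.83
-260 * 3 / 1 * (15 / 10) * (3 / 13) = -270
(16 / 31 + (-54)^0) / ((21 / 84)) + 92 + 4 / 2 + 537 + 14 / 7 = 639.06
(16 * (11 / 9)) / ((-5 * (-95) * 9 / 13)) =2288 / 38475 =0.06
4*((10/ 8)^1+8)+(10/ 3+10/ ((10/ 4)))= 133/ 3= 44.33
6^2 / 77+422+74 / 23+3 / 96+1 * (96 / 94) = 1136651045 / 2663584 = 426.74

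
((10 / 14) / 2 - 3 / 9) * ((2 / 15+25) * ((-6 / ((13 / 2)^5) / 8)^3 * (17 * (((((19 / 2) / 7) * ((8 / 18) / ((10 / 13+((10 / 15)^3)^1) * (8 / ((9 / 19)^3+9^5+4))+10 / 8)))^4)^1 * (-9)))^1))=27542373954838561681337510848690306154496 / 20553896120160632799090615437473236170569508102305115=0.00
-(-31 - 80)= 111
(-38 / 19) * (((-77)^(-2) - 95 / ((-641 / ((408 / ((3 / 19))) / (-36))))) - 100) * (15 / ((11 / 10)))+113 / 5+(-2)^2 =1908828876721 / 627080685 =3043.99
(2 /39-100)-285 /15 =-4639 /39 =-118.95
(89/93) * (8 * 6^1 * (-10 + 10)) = 0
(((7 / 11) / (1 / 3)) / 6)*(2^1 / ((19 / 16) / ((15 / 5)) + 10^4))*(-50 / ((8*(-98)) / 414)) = 62100 / 36961463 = 0.00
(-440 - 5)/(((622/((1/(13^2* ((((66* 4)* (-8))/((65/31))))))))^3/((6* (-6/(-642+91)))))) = 0.00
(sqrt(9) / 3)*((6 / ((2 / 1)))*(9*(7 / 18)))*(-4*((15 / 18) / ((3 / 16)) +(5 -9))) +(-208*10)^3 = -26996736056 / 3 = -8998912018.67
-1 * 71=-71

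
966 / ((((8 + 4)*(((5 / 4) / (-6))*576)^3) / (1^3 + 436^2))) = -30605617 / 3456000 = -8.86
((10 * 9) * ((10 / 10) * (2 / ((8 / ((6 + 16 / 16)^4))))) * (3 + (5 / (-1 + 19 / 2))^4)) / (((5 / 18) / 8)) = 405396422424 / 83521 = 4853826.25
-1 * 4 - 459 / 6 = -80.50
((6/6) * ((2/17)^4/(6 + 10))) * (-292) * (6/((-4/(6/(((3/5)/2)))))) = 8760/83521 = 0.10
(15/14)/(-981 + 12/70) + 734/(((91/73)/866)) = 509912.22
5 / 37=0.14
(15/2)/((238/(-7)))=-0.22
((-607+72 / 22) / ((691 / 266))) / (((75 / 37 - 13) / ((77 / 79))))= 1126909 / 54589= 20.64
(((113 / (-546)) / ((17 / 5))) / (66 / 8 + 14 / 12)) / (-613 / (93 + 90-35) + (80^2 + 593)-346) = -0.00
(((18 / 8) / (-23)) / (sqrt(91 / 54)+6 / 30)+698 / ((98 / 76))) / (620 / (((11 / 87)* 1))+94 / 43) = 1281787675487 / 11616503664836 - 319275* sqrt(546) / 474143006728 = 0.11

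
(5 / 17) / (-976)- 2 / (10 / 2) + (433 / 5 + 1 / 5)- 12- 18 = 4678919 / 82960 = 56.40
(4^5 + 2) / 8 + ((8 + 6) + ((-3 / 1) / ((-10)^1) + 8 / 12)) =8593 / 60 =143.22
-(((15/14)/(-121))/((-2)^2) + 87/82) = -294141/277816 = -1.06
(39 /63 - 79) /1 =-1646 /21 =-78.38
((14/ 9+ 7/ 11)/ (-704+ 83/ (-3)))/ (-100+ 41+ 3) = 31/ 579480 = 0.00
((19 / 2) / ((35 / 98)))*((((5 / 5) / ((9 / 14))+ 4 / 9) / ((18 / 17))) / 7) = 323 / 45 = 7.18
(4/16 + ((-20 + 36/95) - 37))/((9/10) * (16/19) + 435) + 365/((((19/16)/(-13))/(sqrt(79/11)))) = -10708.41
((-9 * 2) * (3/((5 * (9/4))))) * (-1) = 24/5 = 4.80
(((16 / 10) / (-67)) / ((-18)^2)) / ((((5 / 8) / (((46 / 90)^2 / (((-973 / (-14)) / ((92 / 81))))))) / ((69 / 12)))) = -8954912 / 3093318770625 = -0.00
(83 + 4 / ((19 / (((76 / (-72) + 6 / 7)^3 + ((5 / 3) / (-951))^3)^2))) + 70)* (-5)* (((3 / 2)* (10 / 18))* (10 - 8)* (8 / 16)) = -910791377980596511253370065425 / 1428692237674694257637834784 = -637.50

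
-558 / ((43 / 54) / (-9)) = 271188 / 43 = 6306.70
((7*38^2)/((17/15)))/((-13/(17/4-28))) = 3600975/221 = 16294.00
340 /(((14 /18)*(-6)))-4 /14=-512 /7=-73.14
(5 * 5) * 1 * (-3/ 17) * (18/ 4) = -675/ 34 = -19.85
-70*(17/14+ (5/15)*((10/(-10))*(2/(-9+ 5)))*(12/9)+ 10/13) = -18065/117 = -154.40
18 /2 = 9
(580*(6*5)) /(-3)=-5800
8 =8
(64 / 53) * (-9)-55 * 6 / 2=-9321 / 53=-175.87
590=590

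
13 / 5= 2.60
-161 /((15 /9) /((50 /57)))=-1610 /19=-84.74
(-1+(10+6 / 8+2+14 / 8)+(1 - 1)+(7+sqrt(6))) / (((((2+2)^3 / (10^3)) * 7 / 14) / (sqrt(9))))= 375 * sqrt(6) / 4+15375 / 8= 2151.51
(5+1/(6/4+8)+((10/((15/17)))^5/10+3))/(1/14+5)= 6045530932/1639035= 3688.47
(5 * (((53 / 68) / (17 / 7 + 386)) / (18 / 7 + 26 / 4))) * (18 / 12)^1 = 38955 / 23481284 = 0.00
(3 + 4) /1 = 7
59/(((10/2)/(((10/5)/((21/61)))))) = 7198/105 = 68.55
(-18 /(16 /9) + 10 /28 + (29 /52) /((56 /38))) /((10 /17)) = -33201 /2080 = -15.96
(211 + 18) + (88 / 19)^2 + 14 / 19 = 90679 / 361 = 251.19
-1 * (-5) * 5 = 25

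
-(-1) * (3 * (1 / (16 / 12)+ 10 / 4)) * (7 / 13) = 21 / 4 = 5.25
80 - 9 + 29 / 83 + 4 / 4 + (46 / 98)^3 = 72.45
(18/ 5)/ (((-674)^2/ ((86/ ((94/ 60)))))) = 2322/ 5337743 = 0.00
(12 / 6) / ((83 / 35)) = 70 / 83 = 0.84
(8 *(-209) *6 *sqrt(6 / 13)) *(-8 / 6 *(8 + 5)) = 13376 *sqrt(78) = 118133.63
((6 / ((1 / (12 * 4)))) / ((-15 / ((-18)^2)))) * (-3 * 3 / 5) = 279936 / 25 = 11197.44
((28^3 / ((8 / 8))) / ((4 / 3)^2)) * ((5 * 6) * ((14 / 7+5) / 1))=2593080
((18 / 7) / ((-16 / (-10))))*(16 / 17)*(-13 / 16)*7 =-585 / 68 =-8.60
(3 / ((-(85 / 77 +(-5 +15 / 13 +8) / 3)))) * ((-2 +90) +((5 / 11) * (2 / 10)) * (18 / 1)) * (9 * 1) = -2422602 / 2491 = -972.54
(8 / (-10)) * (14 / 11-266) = 11648 / 55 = 211.78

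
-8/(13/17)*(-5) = 680/13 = 52.31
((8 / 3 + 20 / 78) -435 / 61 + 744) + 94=661197 / 793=833.79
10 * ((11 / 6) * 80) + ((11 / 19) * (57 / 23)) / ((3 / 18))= 101794 / 69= 1475.28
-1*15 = -15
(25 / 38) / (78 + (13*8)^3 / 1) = 25 / 42747796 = 0.00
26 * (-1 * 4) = -104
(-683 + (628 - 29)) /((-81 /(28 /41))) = 784 /1107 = 0.71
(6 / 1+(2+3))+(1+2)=14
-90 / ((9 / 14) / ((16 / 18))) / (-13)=1120 / 117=9.57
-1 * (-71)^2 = -5041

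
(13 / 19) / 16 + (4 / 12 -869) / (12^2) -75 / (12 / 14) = -767363 / 8208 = -93.49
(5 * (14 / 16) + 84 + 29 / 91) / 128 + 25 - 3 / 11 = 26056307 / 1025024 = 25.42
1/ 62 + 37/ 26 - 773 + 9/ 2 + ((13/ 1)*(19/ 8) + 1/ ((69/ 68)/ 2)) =-163330483/ 222456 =-734.21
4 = 4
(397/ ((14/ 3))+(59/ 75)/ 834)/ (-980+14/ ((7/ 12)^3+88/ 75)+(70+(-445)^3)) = -1103741906347/ 1143308568467039625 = -0.00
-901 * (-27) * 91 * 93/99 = 22875489/11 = 2079589.91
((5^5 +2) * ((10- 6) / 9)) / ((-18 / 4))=-25016 / 81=-308.84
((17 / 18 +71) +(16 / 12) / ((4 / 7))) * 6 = 1337 / 3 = 445.67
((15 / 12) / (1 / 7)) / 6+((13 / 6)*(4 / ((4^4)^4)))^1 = 3131746991 / 2147483648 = 1.46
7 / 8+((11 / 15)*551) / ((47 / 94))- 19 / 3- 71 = 29267 / 40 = 731.68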